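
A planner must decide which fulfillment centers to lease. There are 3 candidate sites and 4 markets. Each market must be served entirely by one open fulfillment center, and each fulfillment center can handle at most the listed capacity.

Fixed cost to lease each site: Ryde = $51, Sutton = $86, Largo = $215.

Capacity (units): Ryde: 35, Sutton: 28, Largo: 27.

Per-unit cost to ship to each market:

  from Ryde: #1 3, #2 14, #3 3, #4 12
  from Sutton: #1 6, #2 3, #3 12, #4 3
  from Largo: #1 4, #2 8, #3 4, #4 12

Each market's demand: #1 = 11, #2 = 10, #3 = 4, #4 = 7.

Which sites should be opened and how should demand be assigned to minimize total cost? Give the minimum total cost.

Minimum total cost: 233

Open {Ryde, Sutton}: #1→Ryde 3·11=33, #2→Sutton 3·10=30, #3→Ryde 3·4=12, #4→Sutton 3·7=21.
Loads: Ryde carries 15/35, Sutton carries 17/28. Service 96; fixed 137; total 233.
Next best feasible plan costs 266.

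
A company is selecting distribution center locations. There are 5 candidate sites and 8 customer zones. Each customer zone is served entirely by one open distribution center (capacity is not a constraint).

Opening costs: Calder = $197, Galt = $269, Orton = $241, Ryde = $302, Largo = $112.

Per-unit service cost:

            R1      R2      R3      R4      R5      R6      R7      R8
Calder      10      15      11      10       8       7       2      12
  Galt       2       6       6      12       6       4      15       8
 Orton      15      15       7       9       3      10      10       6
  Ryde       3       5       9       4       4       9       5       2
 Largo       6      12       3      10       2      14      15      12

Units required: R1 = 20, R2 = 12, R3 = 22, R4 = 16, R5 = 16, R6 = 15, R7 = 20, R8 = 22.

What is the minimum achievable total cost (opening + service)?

For any fixed open set, each customer zone goes to its cheapest open site; total = fixed + service.
{Ryde, Largo}: R1→Ryde 3·20=60, R2→Ryde 5·12=60, R3→Largo 3·22=66, R4→Ryde 4·16=64, R5→Largo 2·16=32, R6→Ryde 9·15=135, R7→Ryde 5·20=100, R8→Ryde 2·22=44. Service 561; fixed 414; total 975.
{Ryde}: service 725 + fixed 302 = 1027
{Calder, Ryde, Largo}: service 471 + fixed 611 = 1082
{Calder, Galt, Orton, Ryde, Largo}: service 406 + fixed 1121 = 1527
No other subset beats 975.

Minimum total cost: 975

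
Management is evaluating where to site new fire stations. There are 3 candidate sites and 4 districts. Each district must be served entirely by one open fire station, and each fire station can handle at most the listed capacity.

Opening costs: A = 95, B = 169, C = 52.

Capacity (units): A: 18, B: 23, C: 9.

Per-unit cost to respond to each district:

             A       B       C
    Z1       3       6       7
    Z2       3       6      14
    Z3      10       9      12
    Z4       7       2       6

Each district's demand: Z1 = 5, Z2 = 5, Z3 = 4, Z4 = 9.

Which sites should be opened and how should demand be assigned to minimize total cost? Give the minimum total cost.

Open {A, C}: Z1→A 3·5=15, Z2→A 3·5=15, Z3→A 10·4=40, Z4→C 6·9=54.
Loads: A carries 14/18, C carries 9/9. Service 124; fixed 147; total 271.
Next best feasible plan costs 283.

Minimum total cost: 271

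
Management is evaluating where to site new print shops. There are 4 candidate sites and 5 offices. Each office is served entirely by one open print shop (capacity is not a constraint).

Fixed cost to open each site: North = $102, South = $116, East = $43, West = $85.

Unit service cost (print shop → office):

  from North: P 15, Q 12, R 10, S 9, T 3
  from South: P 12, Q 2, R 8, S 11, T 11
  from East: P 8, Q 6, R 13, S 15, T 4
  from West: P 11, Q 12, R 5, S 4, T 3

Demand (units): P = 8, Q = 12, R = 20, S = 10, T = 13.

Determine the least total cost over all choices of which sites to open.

For any fixed open set, each office goes to its cheapest open site; total = fixed + service.
{East, West}: P→East 8·8=64, Q→East 6·12=72, R→West 5·20=100, S→West 4·10=40, T→West 3·13=39. Service 315; fixed 128; total 443.
{South, West}: P→West 11·8=88, Q→South 2·12=24, R→West 5·20=100, S→West 4·10=40, T→West 3·13=39. Service 291; fixed 201; total 492.
{West}: service 411 + fixed 85 = 496
{North, South, East, West}: service 267 + fixed 346 = 613
No other subset beats 443.

Minimum total cost: 443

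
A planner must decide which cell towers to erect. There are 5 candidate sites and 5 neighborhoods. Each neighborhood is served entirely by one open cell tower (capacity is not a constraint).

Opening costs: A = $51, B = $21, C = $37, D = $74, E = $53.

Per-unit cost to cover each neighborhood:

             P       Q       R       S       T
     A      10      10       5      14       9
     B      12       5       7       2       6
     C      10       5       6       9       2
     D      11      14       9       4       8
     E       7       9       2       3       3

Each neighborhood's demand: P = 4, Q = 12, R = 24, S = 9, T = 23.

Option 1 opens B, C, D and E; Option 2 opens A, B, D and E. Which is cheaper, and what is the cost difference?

Option 1 is cheaper by 37.

Option 1: {B, C, D, E}: P→E 7·4=28, Q→B 5·12=60, R→E 2·24=48, S→B 2·9=18, T→C 2·23=46. Service 200; fixed 185; total 385.
Option 2: {A, B, D, E}: P→E 7·4=28, Q→B 5·12=60, R→E 2·24=48, S→B 2·9=18, T→E 3·23=69. Service 223; fixed 199; total 422.
Difference: |385 − 422| = 37.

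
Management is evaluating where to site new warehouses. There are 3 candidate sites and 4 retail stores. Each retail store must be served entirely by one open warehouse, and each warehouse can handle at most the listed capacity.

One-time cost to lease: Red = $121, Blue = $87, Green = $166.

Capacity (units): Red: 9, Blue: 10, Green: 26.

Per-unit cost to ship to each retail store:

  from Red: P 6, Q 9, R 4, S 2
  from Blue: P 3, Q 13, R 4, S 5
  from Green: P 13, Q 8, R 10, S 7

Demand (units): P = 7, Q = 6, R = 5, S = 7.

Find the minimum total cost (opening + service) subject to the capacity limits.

Minimum total cost: 404

Open {Green}: P→Green 13·7=91, Q→Green 8·6=48, R→Green 10·5=50, S→Green 7·7=49.
Loads: Green carries 25/26. Service 238; fixed 166; total 404.
Next best feasible plan costs 421.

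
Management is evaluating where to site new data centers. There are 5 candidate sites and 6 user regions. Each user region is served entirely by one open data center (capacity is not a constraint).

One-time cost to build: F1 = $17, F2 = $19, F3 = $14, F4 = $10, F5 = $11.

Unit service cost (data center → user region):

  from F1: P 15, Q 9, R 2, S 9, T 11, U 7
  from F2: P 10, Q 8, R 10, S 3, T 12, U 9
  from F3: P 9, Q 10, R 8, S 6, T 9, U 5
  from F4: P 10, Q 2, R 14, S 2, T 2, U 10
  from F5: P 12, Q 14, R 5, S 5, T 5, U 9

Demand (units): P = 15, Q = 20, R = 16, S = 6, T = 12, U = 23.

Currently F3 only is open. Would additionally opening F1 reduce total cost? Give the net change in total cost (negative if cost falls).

Current service cost with {F3}: 722.
Adding F1: each user region re-picks its cheapest; new service cost 606, saving 116.
Extra fixed cost: 17. Net change = 17 − 116 = -99.
(Totals: 736 → 637.)

Yes — net change −99 (cost falls by 99).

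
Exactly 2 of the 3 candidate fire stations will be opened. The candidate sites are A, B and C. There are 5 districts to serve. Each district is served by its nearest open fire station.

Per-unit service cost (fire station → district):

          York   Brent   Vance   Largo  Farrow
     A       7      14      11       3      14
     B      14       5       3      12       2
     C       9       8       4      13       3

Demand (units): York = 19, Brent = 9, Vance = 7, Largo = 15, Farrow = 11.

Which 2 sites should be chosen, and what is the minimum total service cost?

Choose A and B; total service cost 266.

With exactly 2 open, each district uses its cheapest among the chosen.
{A, B}: York→A 7·19=133, Brent→B 5·9=45, Vance→B 3·7=21, Largo→A 3·15=45, Farrow→B 2·11=22. Service cost 266.
{A, C}: service cost 311
{B, C}: service cost 439
Among all 3 size-2 choices, {A, B} is lowest.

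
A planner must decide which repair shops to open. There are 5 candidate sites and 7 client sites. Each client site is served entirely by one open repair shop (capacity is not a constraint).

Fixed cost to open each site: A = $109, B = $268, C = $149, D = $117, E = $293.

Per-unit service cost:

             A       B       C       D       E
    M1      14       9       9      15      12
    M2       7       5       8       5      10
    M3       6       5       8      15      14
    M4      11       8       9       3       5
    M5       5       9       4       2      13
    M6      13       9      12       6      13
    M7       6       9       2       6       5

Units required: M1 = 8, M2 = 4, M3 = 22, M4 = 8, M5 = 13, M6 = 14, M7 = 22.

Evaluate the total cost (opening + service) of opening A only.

Total cost: 848

Each client site is assigned to its cheapest site among the open ones.
{A}: M1→A 14·8=112, M2→A 7·4=28, M3→A 6·22=132, M4→A 11·8=88, M5→A 5·13=65, M6→A 13·14=182, M7→A 6·22=132. Service 739; fixed 109; total 848.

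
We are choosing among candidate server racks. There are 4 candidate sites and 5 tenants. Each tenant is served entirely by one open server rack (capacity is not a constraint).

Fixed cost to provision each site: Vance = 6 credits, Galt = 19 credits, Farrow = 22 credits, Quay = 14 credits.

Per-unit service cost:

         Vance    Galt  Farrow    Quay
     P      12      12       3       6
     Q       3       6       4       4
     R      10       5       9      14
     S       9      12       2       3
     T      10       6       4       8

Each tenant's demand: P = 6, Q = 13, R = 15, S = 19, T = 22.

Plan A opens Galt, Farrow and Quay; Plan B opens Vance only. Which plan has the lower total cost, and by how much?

Plan A is cheaper by 332.

Plan A: {Galt, Farrow, Quay}: P→Farrow 3·6=18, Q→Farrow 4·13=52, R→Galt 5·15=75, S→Farrow 2·19=38, T→Farrow 4·22=88. Service 271; fixed 55; total 326.
Plan B: {Vance}: P→Vance 12·6=72, Q→Vance 3·13=39, R→Vance 10·15=150, S→Vance 9·19=171, T→Vance 10·22=220. Service 652; fixed 6; total 658.
Difference: |326 − 658| = 332.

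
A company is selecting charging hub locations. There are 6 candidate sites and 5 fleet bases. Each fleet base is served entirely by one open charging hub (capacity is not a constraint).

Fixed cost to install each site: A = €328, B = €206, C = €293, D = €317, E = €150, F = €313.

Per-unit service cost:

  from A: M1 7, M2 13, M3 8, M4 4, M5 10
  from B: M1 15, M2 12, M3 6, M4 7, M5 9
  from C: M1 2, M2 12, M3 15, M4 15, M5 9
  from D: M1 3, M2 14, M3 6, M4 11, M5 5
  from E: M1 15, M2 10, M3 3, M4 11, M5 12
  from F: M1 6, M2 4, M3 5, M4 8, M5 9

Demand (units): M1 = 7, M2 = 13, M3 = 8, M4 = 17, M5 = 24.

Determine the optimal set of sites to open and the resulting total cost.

For any fixed open set, each fleet base goes to its cheapest open site; total = fixed + service.
{F}: M1→F 6·7=42, M2→F 4·13=52, M3→F 5·8=40, M4→F 8·17=136, M5→F 9·24=216. Service 486; fixed 313; total 799.
{B}: service 644 + fixed 206 = 850
{D}: M1→D 3·7=21, M2→D 14·13=182, M3→D 6·8=48, M4→D 11·17=187, M5→D 5·24=120. Service 558; fixed 317; total 875.
{A, B, C, D, E, F}: service 278 + fixed 1607 = 1885
No other subset beats 799.

Open F only; minimum total cost 799.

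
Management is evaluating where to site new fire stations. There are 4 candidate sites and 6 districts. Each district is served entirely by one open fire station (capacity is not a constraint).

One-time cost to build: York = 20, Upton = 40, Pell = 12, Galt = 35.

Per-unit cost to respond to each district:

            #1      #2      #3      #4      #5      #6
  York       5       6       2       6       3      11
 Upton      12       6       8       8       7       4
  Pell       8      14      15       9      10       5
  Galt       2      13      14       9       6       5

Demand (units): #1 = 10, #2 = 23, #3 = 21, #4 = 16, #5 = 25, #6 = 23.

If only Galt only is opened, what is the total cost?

Each district is assigned to its cheapest site among the open ones.
{Galt}: #1→Galt 2·10=20, #2→Galt 13·23=299, #3→Galt 14·21=294, #4→Galt 9·16=144, #5→Galt 6·25=150, #6→Galt 5·23=115. Service 1022; fixed 35; total 1057.

Total cost: 1057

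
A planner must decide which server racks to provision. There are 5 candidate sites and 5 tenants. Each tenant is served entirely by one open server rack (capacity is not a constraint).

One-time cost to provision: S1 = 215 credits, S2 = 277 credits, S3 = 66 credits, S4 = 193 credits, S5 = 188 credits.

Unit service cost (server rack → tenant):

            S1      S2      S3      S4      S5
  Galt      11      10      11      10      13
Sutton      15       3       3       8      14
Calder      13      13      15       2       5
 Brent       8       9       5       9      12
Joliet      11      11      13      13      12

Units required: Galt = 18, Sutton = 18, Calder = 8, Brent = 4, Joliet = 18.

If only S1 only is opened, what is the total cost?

Total cost: 1017

Each tenant is assigned to its cheapest site among the open ones.
{S1}: Galt→S1 11·18=198, Sutton→S1 15·18=270, Calder→S1 13·8=104, Brent→S1 8·4=32, Joliet→S1 11·18=198. Service 802; fixed 215; total 1017.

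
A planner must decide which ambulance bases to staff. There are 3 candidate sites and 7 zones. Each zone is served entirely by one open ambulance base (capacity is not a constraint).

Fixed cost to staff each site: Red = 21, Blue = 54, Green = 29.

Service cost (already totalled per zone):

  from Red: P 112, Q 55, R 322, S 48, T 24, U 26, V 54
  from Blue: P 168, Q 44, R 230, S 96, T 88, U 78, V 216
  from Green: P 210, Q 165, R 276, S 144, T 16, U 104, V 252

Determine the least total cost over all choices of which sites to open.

For any fixed open set, each zone goes to its cheapest open site; total = fixed + service.
{Red, Blue}: P→Red 112, Q→Blue 44, R→Blue 230, S→Red 48, T→Red 24, U→Red 26, V→Red 54. Service 538; fixed 75; total 613.
{Red, Blue, Green}: P→Red 112, Q→Blue 44, R→Blue 230, S→Red 48, T→Green 16, U→Red 26, V→Red 54. Service 530; fixed 104; total 634.
{Red, Green}: service 587 + fixed 50 = 637
{Red}: service 641 + fixed 21 = 662
(All 7 nonempty subsets were checked; Red and Blue is lowest.)

Minimum total cost: 613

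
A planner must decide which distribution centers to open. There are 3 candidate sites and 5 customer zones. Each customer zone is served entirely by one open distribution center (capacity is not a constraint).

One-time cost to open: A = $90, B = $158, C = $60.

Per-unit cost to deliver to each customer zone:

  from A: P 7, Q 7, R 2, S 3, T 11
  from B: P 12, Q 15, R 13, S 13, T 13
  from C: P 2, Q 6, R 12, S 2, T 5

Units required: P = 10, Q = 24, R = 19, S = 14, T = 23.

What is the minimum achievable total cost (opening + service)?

For any fixed open set, each customer zone goes to its cheapest open site; total = fixed + service.
{A, C}: P→C 2·10=20, Q→C 6·24=144, R→A 2·19=38, S→C 2·14=28, T→C 5·23=115. Service 345; fixed 150; total 495.
{C}: P→C 2·10=20, Q→C 6·24=144, R→C 12·19=228, S→C 2·14=28, T→C 5·23=115. Service 535; fixed 60; total 595.
{A, B, C}: service 345 + fixed 308 = 653
(All 7 nonempty subsets were checked; A and C is lowest.)

Minimum total cost: 495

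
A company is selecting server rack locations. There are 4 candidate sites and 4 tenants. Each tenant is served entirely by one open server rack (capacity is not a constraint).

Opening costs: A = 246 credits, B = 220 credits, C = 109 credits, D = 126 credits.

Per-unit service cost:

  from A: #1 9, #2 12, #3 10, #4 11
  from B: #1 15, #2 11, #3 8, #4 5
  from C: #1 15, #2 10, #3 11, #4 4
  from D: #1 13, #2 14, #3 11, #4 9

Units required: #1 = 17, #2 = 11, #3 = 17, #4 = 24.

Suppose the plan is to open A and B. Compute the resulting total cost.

Each tenant is assigned to its cheapest site among the open ones.
{A, B}: #1→A 9·17=153, #2→B 11·11=121, #3→B 8·17=136, #4→B 5·24=120. Service 530; fixed 466; total 996.

Total cost: 996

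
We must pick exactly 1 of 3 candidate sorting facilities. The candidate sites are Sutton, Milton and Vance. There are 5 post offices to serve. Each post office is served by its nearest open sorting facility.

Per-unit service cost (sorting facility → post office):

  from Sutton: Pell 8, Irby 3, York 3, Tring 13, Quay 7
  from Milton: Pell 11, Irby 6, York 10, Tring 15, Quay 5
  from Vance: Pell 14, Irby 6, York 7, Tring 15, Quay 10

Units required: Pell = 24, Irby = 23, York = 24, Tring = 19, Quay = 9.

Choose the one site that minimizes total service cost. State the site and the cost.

With exactly 1 open, each post office uses its cheapest among the chosen.
{Sutton}: Pell→Sutton 8·24=192, Irby→Sutton 3·23=69, York→Sutton 3·24=72, Tring→Sutton 13·19=247, Quay→Sutton 7·9=63. Service cost 643.
{Milton}: service cost 972
{Vance}: service cost 1017
Among all 3 size-1 choices, {Sutton} is lowest.

Choose Sutton only; total service cost 643.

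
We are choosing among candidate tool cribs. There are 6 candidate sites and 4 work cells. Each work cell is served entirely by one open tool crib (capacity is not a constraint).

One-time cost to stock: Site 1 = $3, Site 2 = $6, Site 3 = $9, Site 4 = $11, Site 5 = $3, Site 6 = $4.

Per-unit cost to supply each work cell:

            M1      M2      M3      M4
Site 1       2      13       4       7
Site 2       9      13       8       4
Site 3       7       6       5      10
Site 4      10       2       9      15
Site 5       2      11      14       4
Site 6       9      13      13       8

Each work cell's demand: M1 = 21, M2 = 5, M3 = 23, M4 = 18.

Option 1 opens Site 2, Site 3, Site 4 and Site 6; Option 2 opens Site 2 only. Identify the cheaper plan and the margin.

Option 1: {Site 2, Site 3, Site 4, Site 6}: M1→Site 3 7·21=147, M2→Site 4 2·5=10, M3→Site 3 5·23=115, M4→Site 2 4·18=72. Service 344; fixed 30; total 374.
Option 2: {Site 2}: M1→Site 2 9·21=189, M2→Site 2 13·5=65, M3→Site 2 8·23=184, M4→Site 2 4·18=72. Service 510; fixed 6; total 516.
Difference: |374 − 516| = 142.

Option 1 is cheaper by 142.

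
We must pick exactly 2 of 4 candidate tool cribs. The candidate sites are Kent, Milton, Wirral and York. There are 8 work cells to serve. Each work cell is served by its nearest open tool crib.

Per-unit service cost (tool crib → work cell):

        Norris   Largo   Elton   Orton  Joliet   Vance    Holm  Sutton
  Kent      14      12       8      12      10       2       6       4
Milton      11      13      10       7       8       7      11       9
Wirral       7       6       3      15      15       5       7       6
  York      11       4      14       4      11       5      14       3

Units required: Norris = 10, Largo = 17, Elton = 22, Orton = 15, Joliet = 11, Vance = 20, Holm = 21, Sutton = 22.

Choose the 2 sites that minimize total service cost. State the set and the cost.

Choose Wirral and York; total service cost 698.

With exactly 2 open, each work cell uses its cheapest among the chosen.
{Wirral, York}: Norris→Wirral 7·10=70, Largo→York 4·17=68, Elton→Wirral 3·22=66, Orton→York 4·15=60, Joliet→York 11·11=121, Vance→Wirral 5·20=100, Holm→Wirral 7·21=147, Sutton→York 3·22=66. Service cost 698.
{Kent, York}: service cost 756
{Kent, Wirral}: service cost 782
Among all 6 size-2 choices, {Wirral, York} is lowest.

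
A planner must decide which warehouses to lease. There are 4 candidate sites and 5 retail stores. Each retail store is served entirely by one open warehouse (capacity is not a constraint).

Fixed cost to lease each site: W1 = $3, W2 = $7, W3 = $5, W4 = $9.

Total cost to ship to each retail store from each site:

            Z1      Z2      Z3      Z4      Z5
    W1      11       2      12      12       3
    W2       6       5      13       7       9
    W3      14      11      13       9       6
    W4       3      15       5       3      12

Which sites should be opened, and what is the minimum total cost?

Open W1 and W4; minimum total cost 28.

For any fixed open set, each retail store goes to its cheapest open site; total = fixed + service.
{W1, W4}: Z1→W4 3, Z2→W1 2, Z3→W4 5, Z4→W4 3, Z5→W1 3. Service 16; fixed 12; total 28.
{W1, W3, W4}: service 16 + fixed 17 = 33
{W1, W2, W4}: service 16 + fixed 19 = 35
{W1, W2, W3, W4}: Z1→W4 3, Z2→W1 2, Z3→W4 5, Z4→W4 3, Z5→W1 3. Service 16; fixed 24; total 40.
No other subset beats 28.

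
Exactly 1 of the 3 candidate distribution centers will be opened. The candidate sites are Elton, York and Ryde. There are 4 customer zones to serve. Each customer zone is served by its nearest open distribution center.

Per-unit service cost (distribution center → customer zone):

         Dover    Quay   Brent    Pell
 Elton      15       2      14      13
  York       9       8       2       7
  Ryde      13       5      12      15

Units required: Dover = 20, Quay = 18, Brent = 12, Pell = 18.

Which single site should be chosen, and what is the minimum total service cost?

Choose York only; total service cost 474.

With exactly 1 open, each customer zone uses its cheapest among the chosen.
{York}: Dover→York 9·20=180, Quay→York 8·18=144, Brent→York 2·12=24, Pell→York 7·18=126. Service cost 474.
{Elton}: service cost 738
{Ryde}: service cost 764
Among all 3 size-1 choices, {York} is lowest.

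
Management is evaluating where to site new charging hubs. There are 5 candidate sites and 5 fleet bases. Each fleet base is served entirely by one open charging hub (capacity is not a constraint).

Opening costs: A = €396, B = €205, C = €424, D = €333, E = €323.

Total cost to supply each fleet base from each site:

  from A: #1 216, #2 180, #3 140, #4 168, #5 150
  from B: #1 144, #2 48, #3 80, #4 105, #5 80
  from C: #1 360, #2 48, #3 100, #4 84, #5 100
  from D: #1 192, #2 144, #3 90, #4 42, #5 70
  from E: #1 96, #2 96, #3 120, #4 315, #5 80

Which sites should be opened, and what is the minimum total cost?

For any fixed open set, each fleet base goes to its cheapest open site; total = fixed + service.
{B}: #1→B 144, #2→B 48, #3→B 80, #4→B 105, #5→B 80. Service 457; fixed 205; total 662.
{D}: service 538 + fixed 333 = 871
{B, D}: service 384 + fixed 538 = 922
{A, B, C, D, E}: #1→E 96, #2→B 48, #3→B 80, #4→D 42, #5→D 70. Service 336; fixed 1681; total 2017.
No other subset beats 662.

Open B only; minimum total cost 662.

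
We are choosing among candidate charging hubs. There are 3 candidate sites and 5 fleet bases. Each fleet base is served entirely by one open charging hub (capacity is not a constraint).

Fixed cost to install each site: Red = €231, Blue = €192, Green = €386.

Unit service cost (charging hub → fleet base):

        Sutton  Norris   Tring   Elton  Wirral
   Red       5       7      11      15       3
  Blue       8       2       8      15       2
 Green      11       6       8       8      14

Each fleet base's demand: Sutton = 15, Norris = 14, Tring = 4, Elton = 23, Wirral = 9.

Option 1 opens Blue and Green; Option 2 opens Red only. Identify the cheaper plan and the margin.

Option 2 is cheaper by 140.

Option 1: {Blue, Green}: Sutton→Blue 8·15=120, Norris→Blue 2·14=28, Tring→Blue 8·4=32, Elton→Green 8·23=184, Wirral→Blue 2·9=18. Service 382; fixed 578; total 960.
Option 2: {Red}: Sutton→Red 5·15=75, Norris→Red 7·14=98, Tring→Red 11·4=44, Elton→Red 15·23=345, Wirral→Red 3·9=27. Service 589; fixed 231; total 820.
Difference: |960 − 820| = 140.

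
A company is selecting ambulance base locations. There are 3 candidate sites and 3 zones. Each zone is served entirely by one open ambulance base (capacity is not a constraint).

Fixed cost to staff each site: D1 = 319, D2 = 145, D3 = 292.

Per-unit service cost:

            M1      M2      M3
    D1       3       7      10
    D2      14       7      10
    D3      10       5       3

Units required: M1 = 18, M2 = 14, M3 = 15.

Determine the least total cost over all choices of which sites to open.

For any fixed open set, each zone goes to its cheapest open site; total = fixed + service.
{D3}: M1→D3 10·18=180, M2→D3 5·14=70, M3→D3 3·15=45. Service 295; fixed 292; total 587.
{D1}: M1→D1 3·18=54, M2→D1 7·14=98, M3→D1 10·15=150. Service 302; fixed 319; total 621.
{D2}: M1→D2 14·18=252, M2→D2 7·14=98, M3→D2 10·15=150. Service 500; fixed 145; total 645.
{D1, D2, D3}: M1→D1 3·18=54, M2→D3 5·14=70, M3→D3 3·15=45. Service 169; fixed 756; total 925.
No other subset beats 587.

Minimum total cost: 587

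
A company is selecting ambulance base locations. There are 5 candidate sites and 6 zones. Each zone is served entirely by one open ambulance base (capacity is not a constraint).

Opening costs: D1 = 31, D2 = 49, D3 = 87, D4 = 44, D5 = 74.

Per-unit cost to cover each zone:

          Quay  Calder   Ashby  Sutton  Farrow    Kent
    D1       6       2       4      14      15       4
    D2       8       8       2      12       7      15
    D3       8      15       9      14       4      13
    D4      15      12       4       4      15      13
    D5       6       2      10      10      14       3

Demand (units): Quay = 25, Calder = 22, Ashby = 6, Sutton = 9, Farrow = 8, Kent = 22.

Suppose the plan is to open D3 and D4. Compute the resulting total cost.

Total cost: 973

Each zone is assigned to its cheapest site among the open ones.
{D3, D4}: Quay→D3 8·25=200, Calder→D4 12·22=264, Ashby→D4 4·6=24, Sutton→D4 4·9=36, Farrow→D3 4·8=32, Kent→D3 13·22=286. Service 842; fixed 131; total 973.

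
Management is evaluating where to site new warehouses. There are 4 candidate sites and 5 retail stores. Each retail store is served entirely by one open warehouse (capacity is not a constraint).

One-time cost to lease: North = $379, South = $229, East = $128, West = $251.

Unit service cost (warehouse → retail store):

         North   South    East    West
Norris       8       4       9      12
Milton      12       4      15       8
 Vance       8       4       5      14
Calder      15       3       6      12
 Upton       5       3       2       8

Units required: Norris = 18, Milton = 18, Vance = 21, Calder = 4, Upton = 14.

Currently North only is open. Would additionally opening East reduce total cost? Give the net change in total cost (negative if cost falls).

Yes — net change −13 (cost falls by 13).

Current service cost with {North}: 658.
Adding East: each retail store re-picks its cheapest; new service cost 517, saving 141.
Extra fixed cost: 128. Net change = 128 − 141 = -13.
(Totals: 1037 → 1024.)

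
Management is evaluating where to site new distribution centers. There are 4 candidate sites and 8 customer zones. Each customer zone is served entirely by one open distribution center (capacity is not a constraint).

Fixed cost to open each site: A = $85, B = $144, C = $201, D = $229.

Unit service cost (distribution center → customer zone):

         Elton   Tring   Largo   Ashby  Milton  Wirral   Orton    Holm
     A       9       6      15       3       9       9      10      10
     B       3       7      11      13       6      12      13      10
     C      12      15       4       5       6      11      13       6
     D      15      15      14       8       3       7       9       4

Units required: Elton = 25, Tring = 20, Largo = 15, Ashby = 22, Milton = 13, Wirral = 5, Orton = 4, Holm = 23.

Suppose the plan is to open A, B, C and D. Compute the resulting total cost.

Total cost: 1182

Each customer zone is assigned to its cheapest site among the open ones.
{A, B, C, D}: Elton→B 3·25=75, Tring→A 6·20=120, Largo→C 4·15=60, Ashby→A 3·22=66, Milton→D 3·13=39, Wirral→D 7·5=35, Orton→D 9·4=36, Holm→D 4·23=92. Service 523; fixed 659; total 1182.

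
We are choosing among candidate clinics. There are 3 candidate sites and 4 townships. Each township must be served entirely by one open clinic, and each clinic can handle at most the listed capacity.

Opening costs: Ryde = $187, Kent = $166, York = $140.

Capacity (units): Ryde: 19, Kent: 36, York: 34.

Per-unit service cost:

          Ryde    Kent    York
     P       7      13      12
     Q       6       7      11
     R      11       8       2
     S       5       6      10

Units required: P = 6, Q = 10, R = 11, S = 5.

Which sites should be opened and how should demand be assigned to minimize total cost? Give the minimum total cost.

Open {York}: P→York 12·6=72, Q→York 11·10=110, R→York 2·11=22, S→York 10·5=50.
Loads: York carries 32/34. Service 254; fixed 140; total 394.
Next best feasible plan costs 432.

Minimum total cost: 394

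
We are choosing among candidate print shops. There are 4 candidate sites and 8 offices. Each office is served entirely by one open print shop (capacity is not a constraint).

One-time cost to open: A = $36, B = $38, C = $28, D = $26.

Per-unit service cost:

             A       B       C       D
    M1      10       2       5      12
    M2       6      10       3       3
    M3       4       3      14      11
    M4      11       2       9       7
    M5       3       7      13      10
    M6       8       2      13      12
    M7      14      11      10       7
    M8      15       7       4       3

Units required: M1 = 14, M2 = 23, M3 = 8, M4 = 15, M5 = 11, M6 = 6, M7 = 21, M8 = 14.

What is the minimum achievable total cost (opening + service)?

Minimum total cost: 485

For any fixed open set, each office goes to its cheapest open site; total = fixed + service.
{A, B, D}: M1→B 2·14=28, M2→D 3·23=69, M3→B 3·8=24, M4→B 2·15=30, M5→A 3·11=33, M6→B 2·6=12, M7→D 7·21=147, M8→D 3·14=42. Service 385; fixed 100; total 485.
{B, D}: service 429 + fixed 64 = 493
{A, B, C, D}: M1→B 2·14=28, M2→C 3·23=69, M3→B 3·8=24, M4→B 2·15=30, M5→A 3·11=33, M6→B 2·6=12, M7→D 7·21=147, M8→D 3·14=42. Service 385; fixed 128; total 513.
{D}: service 801 + fixed 26 = 827
No other subset beats 485.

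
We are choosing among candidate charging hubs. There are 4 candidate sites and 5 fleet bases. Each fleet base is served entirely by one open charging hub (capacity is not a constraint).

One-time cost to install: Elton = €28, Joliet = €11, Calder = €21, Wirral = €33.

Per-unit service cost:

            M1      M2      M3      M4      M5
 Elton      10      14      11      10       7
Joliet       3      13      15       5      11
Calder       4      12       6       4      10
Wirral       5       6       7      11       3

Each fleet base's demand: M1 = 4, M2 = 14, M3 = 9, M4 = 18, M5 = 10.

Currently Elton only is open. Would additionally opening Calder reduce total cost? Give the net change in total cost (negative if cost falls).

Yes — net change −184 (cost falls by 184).

Current service cost with {Elton}: 585.
Adding Calder: each fleet base re-picks its cheapest; new service cost 380, saving 205.
Extra fixed cost: 21. Net change = 21 − 205 = -184.
(Totals: 613 → 429.)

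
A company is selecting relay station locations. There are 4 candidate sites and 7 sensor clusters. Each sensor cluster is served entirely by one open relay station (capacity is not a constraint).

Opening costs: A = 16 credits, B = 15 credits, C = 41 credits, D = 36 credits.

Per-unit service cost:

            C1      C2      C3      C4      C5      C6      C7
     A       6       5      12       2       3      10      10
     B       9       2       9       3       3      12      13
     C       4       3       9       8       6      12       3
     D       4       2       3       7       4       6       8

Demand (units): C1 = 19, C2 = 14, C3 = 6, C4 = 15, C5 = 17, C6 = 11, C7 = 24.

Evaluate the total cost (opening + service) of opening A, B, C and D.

Total cost: 449

Each sensor cluster is assigned to its cheapest site among the open ones.
{A, B, C, D}: C1→C 4·19=76, C2→B 2·14=28, C3→D 3·6=18, C4→A 2·15=30, C5→A 3·17=51, C6→D 6·11=66, C7→C 3·24=72. Service 341; fixed 108; total 449.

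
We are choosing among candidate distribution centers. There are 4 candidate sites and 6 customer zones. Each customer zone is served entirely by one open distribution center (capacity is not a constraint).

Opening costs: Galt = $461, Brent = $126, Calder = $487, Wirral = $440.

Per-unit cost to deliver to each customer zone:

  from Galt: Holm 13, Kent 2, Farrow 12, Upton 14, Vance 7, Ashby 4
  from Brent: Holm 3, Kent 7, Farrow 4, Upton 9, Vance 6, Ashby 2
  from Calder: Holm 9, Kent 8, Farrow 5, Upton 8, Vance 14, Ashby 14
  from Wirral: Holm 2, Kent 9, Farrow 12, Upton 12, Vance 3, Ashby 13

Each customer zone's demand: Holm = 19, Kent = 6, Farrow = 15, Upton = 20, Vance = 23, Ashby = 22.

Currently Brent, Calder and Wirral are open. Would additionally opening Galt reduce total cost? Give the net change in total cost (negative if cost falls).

No — net change +431 (cost rises by 431).

Current service cost with {Brent, Calder, Wirral}: 413.
Adding Galt: each customer zone re-picks its cheapest; new service cost 383, saving 30.
Extra fixed cost: 461. Net change = 461 − 30 = 431.
(Totals: 1466 → 1897.)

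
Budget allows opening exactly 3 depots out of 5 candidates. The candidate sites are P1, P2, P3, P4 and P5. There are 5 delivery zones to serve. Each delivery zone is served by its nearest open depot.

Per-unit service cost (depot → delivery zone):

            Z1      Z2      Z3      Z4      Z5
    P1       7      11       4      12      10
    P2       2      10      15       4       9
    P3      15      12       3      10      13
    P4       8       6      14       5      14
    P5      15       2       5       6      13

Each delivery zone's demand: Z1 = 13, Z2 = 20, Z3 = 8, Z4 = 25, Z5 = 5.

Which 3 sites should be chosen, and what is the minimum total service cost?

With exactly 3 open, each delivery zone uses its cheapest among the chosen.
{P2, P3, P5}: Z1→P2 2·13=26, Z2→P5 2·20=40, Z3→P3 3·8=24, Z4→P2 4·25=100, Z5→P2 9·5=45. Service cost 235.
{P1, P2, P5}: service cost 243
{P2, P4, P5}: service cost 251
Among all 10 size-3 choices, {P2, P3, P5} is lowest.

Choose P2, P3 and P5; total service cost 235.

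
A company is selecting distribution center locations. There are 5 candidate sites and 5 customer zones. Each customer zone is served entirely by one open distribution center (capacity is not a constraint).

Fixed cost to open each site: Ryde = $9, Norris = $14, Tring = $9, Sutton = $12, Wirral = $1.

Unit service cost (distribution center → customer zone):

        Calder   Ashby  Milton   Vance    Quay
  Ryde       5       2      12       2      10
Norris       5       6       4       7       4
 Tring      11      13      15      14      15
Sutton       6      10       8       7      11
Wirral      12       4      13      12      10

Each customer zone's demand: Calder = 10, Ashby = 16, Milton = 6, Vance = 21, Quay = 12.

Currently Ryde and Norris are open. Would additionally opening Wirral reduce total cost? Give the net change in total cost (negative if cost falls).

No — net change +1 (cost rises by 1).

Current service cost with {Ryde, Norris}: 196.
Adding Wirral: each customer zone re-picks its cheapest; new service cost 196, saving 0.
Extra fixed cost: 1. Net change = 1 − 0 = 1.
(Totals: 219 → 220.)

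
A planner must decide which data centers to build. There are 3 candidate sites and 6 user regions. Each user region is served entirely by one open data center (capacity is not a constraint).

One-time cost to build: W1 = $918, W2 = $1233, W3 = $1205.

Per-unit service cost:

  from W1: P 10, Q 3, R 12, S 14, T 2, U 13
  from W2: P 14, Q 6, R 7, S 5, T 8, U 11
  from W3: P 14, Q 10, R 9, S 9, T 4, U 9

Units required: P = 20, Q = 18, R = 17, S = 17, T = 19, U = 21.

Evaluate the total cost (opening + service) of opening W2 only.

Each user region is assigned to its cheapest site among the open ones.
{W2}: P→W2 14·20=280, Q→W2 6·18=108, R→W2 7·17=119, S→W2 5·17=85, T→W2 8·19=152, U→W2 11·21=231. Service 975; fixed 1233; total 2208.

Total cost: 2208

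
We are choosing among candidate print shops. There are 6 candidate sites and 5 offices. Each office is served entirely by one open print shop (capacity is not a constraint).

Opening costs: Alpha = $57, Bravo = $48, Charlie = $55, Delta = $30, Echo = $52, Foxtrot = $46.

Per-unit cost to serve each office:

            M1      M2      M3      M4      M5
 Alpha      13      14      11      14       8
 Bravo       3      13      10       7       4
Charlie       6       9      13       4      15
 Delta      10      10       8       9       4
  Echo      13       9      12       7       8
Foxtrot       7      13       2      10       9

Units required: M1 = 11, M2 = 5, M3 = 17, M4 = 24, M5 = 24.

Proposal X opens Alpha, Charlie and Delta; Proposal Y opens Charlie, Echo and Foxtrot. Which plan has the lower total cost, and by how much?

Proposal X is cheaper by 5.

Proposal X: {Alpha, Charlie, Delta}: M1→Charlie 6·11=66, M2→Charlie 9·5=45, M3→Delta 8·17=136, M4→Charlie 4·24=96, M5→Delta 4·24=96. Service 439; fixed 142; total 581.
Proposal Y: {Charlie, Echo, Foxtrot}: M1→Charlie 6·11=66, M2→Charlie 9·5=45, M3→Foxtrot 2·17=34, M4→Charlie 4·24=96, M5→Echo 8·24=192. Service 433; fixed 153; total 586.
Difference: |581 − 586| = 5.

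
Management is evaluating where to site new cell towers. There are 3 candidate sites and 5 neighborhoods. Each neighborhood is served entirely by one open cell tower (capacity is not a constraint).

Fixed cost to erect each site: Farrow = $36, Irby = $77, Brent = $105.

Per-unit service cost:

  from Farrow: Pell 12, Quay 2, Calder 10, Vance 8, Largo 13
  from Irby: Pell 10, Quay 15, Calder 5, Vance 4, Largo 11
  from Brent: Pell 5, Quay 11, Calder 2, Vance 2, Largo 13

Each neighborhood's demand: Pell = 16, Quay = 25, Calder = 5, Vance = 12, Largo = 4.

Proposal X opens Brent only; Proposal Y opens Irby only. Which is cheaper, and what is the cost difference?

Proposal X is cheaper by 183.

Proposal X: {Brent}: Pell→Brent 5·16=80, Quay→Brent 11·25=275, Calder→Brent 2·5=10, Vance→Brent 2·12=24, Largo→Brent 13·4=52. Service 441; fixed 105; total 546.
Proposal Y: {Irby}: Pell→Irby 10·16=160, Quay→Irby 15·25=375, Calder→Irby 5·5=25, Vance→Irby 4·12=48, Largo→Irby 11·4=44. Service 652; fixed 77; total 729.
Difference: |546 − 729| = 183.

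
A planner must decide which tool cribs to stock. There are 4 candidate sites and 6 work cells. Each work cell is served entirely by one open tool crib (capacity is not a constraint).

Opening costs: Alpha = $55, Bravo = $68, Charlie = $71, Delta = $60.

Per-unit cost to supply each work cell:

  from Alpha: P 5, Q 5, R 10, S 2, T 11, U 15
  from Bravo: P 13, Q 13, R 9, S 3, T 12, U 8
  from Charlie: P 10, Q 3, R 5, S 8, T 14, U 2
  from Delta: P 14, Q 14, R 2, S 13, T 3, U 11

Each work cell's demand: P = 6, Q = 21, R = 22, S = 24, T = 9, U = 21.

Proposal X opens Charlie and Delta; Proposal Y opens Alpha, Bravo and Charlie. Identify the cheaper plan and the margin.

Proposal X is cheaper by 27.

Proposal X: {Charlie, Delta}: P→Charlie 10·6=60, Q→Charlie 3·21=63, R→Delta 2·22=44, S→Charlie 8·24=192, T→Delta 3·9=27, U→Charlie 2·21=42. Service 428; fixed 131; total 559.
Proposal Y: {Alpha, Bravo, Charlie}: P→Alpha 5·6=30, Q→Charlie 3·21=63, R→Charlie 5·22=110, S→Alpha 2·24=48, T→Alpha 11·9=99, U→Charlie 2·21=42. Service 392; fixed 194; total 586.
Difference: |559 − 586| = 27.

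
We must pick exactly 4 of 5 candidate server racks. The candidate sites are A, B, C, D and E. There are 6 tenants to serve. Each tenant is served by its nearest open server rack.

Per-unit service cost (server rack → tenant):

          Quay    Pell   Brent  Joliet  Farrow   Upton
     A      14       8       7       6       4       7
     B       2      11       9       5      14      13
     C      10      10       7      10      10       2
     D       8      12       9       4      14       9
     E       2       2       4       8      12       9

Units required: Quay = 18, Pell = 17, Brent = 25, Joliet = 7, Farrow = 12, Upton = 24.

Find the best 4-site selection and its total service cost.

With exactly 4 open, each tenant uses its cheapest among the chosen.
{A, C, D, E}: Quay→E 2·18=36, Pell→E 2·17=34, Brent→E 4·25=100, Joliet→D 4·7=28, Farrow→A 4·12=48, Upton→C 2·24=48. Service cost 294.
{A, B, C, E}: service cost 301
{B, C, D, E}: service cost 366
Among all 5 size-4 choices, {A, C, D, E} is lowest.

Choose A, C, D and E; total service cost 294.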